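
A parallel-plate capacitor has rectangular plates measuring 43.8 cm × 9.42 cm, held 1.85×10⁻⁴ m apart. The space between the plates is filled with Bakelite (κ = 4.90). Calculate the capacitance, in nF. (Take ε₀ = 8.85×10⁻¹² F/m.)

C ≈ 9.67 nF

A = 43.8 × 9.42 cm² = 4.13×10⁻² m².
C = κε₀A/d = 4.90 × 8.85×10⁻¹² × 4.13×10⁻² / 1.85×10⁻⁴ = 9.67×10⁻⁹ F.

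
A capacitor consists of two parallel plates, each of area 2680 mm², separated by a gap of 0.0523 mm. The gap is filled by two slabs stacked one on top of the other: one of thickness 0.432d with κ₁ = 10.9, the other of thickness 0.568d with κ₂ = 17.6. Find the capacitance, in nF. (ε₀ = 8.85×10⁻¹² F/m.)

A = 2680 mm² = 2.68×10⁻³ m².
Stacked slabs ⇒ two capacitors in series, each with the full plate area.
C₁ = κ₁ε₀A/d₁ = 10.9 × 8.85×10⁻¹² × 2.68×10⁻³ / 2.26×10⁻⁵ = 1.14×10⁻⁸ F.
C₂ = κ₂ε₀A/d₂ = 17.6 × 8.85×10⁻¹² × 2.68×10⁻³ / 2.97×10⁻⁵ = 1.41×10⁻⁸ F.
C = (1/C₁ + 1/C₂)⁻¹ = 6.31×10⁻⁹ F.

6.31 nF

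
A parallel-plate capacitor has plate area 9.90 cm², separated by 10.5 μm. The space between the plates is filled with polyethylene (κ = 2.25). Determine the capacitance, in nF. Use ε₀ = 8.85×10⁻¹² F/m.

A = 9.90 cm² = 9.90×10⁻⁴ m².
C = κε₀A/d = 2.25 × 8.85×10⁻¹² × 9.90×10⁻⁴ / 1.05×10⁻⁵ = 1.88×10⁻⁹ F.

1.88 nF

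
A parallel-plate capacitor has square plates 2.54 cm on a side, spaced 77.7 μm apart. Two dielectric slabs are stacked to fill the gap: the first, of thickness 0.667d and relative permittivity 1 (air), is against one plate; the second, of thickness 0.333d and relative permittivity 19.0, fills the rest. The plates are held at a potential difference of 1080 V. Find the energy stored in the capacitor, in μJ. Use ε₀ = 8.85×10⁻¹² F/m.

62.6 μJ

A = (2.54 cm)² = 6.45×10⁻⁴ m².
Stacked slabs ⇒ two capacitors in series, each with the full plate area.
C₁ = κ₁ε₀A/d₁ = 1.00 × 8.85×10⁻¹² × 6.45×10⁻⁴ / 5.18×10⁻⁵ = 1.10×10⁻¹⁰ F.
C₂ = κ₂ε₀A/d₂ = 19.0 × 8.85×10⁻¹² × 6.45×10⁻⁴ / 2.59×10⁻⁵ = 4.19×10⁻⁹ F.
C = (1/C₁ + 1/C₂)⁻¹ = 1.07×10⁻¹⁰ F.
U = ½CV² = ½ × 1.07×10⁻¹⁰ × (1080)² = 6.26×10⁻⁵ J.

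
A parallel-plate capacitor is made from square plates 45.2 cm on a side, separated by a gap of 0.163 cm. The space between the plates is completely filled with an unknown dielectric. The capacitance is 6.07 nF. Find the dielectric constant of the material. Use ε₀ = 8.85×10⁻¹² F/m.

5.47

A = (45.2 cm)² = 0.204 m².
κ = Cd/(ε₀A) = 6.07×10⁻⁹ × 1.63×10⁻³ / (8.85×10⁻¹² × 0.204) = 5.47.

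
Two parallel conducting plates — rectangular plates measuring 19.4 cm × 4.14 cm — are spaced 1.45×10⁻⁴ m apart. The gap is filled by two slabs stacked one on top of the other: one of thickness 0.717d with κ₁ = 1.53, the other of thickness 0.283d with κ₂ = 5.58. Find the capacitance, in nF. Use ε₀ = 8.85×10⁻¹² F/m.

C ≈ 0.944 nF

A = 19.4 × 4.14 cm² = 8.03×10⁻³ m².
Stacked slabs ⇒ two capacitors in series, each with the full plate area.
C₁ = κ₁ε₀A/d₁ = 1.53 × 8.85×10⁻¹² × 8.03×10⁻³ / 1.04×10⁻⁴ = 1.05×10⁻⁹ F.
C₂ = κ₂ε₀A/d₂ = 5.58 × 8.85×10⁻¹² × 8.03×10⁻³ / 4.10×10⁻⁵ = 9.67×10⁻⁹ F.
C = (1/C₁ + 1/C₂)⁻¹ = 9.44×10⁻¹⁰ F.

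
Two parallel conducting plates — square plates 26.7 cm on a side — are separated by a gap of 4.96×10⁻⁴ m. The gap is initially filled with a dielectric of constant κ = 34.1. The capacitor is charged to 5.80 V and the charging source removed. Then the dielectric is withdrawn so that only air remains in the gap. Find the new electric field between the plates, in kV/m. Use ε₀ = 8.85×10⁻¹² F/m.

E ≈ 399 kV/m

A = (26.7 cm)² = 7.13×10⁻² m².
Initially C₁ = κε₀A/d = 34.1 × 8.85×10⁻¹² × 7.13×10⁻² / 4.96×10⁻⁴ = 4.34×10⁻⁸ F.
E₁ = 1.17×10⁴ V/m.
Isolated ⇒ Q is held fixed. V₂ = Q/C₂ = V₁/0.0293; E = V/d, so E₂/E₁ = (V₂/V₁)(d₁/d₂) = 34.1.
E₂ = 34.1 × 1.17×10⁴ = 3.99×10⁵ V/m.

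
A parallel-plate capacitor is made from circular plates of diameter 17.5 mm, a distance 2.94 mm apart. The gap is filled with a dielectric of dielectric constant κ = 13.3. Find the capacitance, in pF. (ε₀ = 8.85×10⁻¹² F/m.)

C ≈ 9.63 pF

A = π(17.5/2 mm)² = 2.41×10⁻⁴ m².
C = κε₀A/d = 13.3 × 8.85×10⁻¹² × 2.41×10⁻⁴ / 2.94×10⁻³ = 9.63×10⁻¹² F.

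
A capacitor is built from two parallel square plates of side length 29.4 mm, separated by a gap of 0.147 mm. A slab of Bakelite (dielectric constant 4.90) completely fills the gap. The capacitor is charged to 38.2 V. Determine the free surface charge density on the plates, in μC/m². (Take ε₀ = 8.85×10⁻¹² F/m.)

σ ≈ 11.3 μC/m²

A = (29.4 mm)² = 8.64×10⁻⁴ m².
C = κε₀A/d = 4.90 × 8.85×10⁻¹² × 8.64×10⁻⁴ / 1.47×10⁻⁴ = 2.55×10⁻¹⁰ F.
σ = Q/A = CV/A = 2.55×10⁻¹⁰ × 38.2 / 8.64×10⁻⁴ = 1.13×10⁻⁵ C/m².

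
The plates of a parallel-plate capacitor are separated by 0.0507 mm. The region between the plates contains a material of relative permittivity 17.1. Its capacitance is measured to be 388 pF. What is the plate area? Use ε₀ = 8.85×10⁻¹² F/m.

A ≈ 1.30 cm²

A = Cd/(κε₀) = 3.88×10⁻¹⁰ × 5.07×10⁻⁵ / (17.1 × 8.85×10⁻¹²) = 1.30×10⁻⁴ m².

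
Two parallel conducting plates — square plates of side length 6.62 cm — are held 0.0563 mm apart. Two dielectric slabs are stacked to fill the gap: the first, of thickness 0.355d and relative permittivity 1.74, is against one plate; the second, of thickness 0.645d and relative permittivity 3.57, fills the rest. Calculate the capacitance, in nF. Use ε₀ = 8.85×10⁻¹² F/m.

A = (6.62 cm)² = 4.38×10⁻³ m².
Stacked slabs ⇒ two capacitors in series, each with the full plate area.
C₁ = κ₁ε₀A/d₁ = 1.74 × 8.85×10⁻¹² × 4.38×10⁻³ / 2.00×10⁻⁵ = 3.38×10⁻⁹ F.
C₂ = κ₂ε₀A/d₂ = 3.57 × 8.85×10⁻¹² × 4.38×10⁻³ / 3.63×10⁻⁵ = 3.81×10⁻⁹ F.
C = (1/C₁ + 1/C₂)⁻¹ = 1.79×10⁻⁹ F.

1.79 nF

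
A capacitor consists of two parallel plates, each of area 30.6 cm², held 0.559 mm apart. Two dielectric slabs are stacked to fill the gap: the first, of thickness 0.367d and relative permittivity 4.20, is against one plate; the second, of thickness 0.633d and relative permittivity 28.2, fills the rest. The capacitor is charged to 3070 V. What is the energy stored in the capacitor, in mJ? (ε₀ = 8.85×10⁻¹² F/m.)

A = 30.6 cm² = 3.06×10⁻³ m².
Stacked slabs ⇒ two capacitors in series, each with the full plate area.
C₁ = κ₁ε₀A/d₁ = 4.20 × 8.85×10⁻¹² × 3.06×10⁻³ / 2.05×10⁻⁴ = 5.54×10⁻¹⁰ F.
C₂ = κ₂ε₀A/d₂ = 28.2 × 8.85×10⁻¹² × 3.06×10⁻³ / 3.54×10⁻⁴ = 2.16×10⁻⁹ F.
C = (1/C₁ + 1/C₂)⁻¹ = 4.41×10⁻¹⁰ F.
U = ½CV² = ½ × 4.41×10⁻¹⁰ × (3070)² = 2.08×10⁻³ J.

U ≈ 2.08 mJ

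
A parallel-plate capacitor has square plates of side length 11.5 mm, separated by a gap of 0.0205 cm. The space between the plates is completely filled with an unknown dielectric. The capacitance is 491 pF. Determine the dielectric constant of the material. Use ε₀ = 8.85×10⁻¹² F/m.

A = (11.5 mm)² = 1.32×10⁻⁴ m².
κ = Cd/(ε₀A) = 4.91×10⁻¹⁰ × 2.05×10⁻⁴ / (8.85×10⁻¹² × 1.32×10⁻⁴) = 86.0.

86.0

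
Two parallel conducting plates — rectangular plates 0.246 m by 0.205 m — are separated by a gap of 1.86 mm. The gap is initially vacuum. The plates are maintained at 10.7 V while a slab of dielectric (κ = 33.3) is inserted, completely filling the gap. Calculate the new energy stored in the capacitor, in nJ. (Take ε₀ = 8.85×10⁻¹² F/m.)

A = 0.246 × 0.205 m² = 5.04×10⁻² m².
Initially C₁ = ε₀A/d = 8.85×10⁻¹² × 5.04×10⁻² / 1.86×10⁻³ = 2.40×10⁻¹⁰ F.
U₁ = 1.37×10⁻⁸ J.
Battery connected ⇒ V is held fixed. C₂ = 33.3 C₁ and U = ½CV², so U₂/U₁ = C₂/C₁ = 33.3.
U₂ = 33.3 × 1.37×10⁻⁸ = 4.57×10⁻⁷ J.

457 nJ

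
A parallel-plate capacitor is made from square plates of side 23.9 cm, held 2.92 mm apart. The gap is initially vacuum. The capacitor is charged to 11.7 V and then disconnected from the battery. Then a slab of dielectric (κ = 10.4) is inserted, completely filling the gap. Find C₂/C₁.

C₂/C₁ ≈ 10.4

C = κε₀A/d scales with κ, so C₂/C₁ = κ = 10.4.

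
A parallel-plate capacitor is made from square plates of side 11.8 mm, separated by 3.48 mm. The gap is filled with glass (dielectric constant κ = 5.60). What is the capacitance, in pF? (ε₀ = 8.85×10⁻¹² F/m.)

A = (11.8 mm)² = 1.39×10⁻⁴ m².
C = κε₀A/d = 5.60 × 8.85×10⁻¹² × 1.39×10⁻⁴ / 3.48×10⁻³ = 1.98×10⁻¹² F.

1.98 pF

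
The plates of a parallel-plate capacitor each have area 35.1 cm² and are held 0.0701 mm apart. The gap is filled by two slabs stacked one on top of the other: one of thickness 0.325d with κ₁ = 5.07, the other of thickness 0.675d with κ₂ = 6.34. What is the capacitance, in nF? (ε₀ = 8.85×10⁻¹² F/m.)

A = 35.1 cm² = 3.51×10⁻³ m².
Stacked slabs ⇒ two capacitors in series, each with the full plate area.
C₁ = κ₁ε₀A/d₁ = 5.07 × 8.85×10⁻¹² × 3.51×10⁻³ / 2.28×10⁻⁵ = 6.91×10⁻⁹ F.
C₂ = κ₂ε₀A/d₂ = 6.34 × 8.85×10⁻¹² × 3.51×10⁻³ / 4.73×10⁻⁵ = 4.16×10⁻⁹ F.
C = (1/C₁ + 1/C₂)⁻¹ = 2.60×10⁻⁹ F.

2.60 nF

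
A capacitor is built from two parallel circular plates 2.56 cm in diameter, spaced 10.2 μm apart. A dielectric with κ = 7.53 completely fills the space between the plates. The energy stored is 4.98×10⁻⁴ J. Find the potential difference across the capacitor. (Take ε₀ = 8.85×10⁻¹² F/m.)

V ≈ 0.544 kV

A = π(2.56/2 cm)² = 5.15×10⁻⁴ m².
C = κε₀A/d = 7.53 × 8.85×10⁻¹² × 5.15×10⁻⁴ / 1.02×10⁻⁵ = 3.36×10⁻⁹ F.
V = √(2U/C) = √(2 × 4.98×10⁻⁴ / 3.36×10⁻⁹) = 5.44×10² V.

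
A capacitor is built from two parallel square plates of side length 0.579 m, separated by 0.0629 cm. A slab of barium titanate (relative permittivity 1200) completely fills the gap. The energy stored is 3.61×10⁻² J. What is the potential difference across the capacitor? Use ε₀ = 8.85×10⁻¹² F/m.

V ≈ 113 V

A = (0.579 m)² = 0.335 m².
C = κε₀A/d = 1200 × 8.85×10⁻¹² × 0.335 / 6.29×10⁻⁴ = 5.66×10⁻⁶ F.
V = √(2U/C) = √(2 × 3.61×10⁻² / 5.66×10⁻⁶) = 1.13×10² V.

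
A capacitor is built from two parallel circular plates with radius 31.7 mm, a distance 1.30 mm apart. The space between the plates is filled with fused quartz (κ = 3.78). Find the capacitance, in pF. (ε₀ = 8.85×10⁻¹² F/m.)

C ≈ 81.2 pF

A = π(31.7 mm)² = 3.16×10⁻³ m².
C = κε₀A/d = 3.78 × 8.85×10⁻¹² × 3.16×10⁻³ / 1.30×10⁻³ = 8.12×10⁻¹¹ F.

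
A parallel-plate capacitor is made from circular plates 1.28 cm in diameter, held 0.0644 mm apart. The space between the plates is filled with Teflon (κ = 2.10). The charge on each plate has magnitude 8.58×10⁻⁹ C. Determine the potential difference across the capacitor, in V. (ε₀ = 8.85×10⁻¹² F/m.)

231 V

A = π(1.28/2 cm)² = 1.29×10⁻⁴ m².
C = κε₀A/d = 2.10 × 8.85×10⁻¹² × 1.29×10⁻⁴ / 6.44×10⁻⁵ = 3.71×10⁻¹¹ F.
V = Q/C = 8.58×10⁻⁹ / 3.71×10⁻¹¹ = 2.31×10² V.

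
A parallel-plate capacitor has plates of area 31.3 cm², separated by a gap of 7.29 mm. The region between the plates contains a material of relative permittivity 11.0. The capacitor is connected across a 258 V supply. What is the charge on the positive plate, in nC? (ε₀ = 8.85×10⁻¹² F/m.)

A = 31.3 cm² = 3.13×10⁻³ m².
C = κε₀A/d = 11.0 × 8.85×10⁻¹² × 3.13×10⁻³ / 7.29×10⁻³ = 4.18×10⁻¹¹ F.
Q = CV = 4.18×10⁻¹¹ × 258 = 1.08×10⁻⁸ C.

Q ≈ 10.8 nC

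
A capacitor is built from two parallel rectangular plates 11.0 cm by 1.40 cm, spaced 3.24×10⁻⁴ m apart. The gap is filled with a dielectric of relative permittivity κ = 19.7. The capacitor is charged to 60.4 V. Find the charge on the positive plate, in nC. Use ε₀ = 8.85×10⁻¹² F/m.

Q ≈ 50.1 nC

A = 11.0 × 1.40 cm² = 1.54×10⁻³ m².
C = κε₀A/d = 19.7 × 8.85×10⁻¹² × 1.54×10⁻³ / 3.24×10⁻⁴ = 8.29×10⁻¹⁰ F.
Q = CV = 8.29×10⁻¹⁰ × 60.4 = 5.01×10⁻⁸ C.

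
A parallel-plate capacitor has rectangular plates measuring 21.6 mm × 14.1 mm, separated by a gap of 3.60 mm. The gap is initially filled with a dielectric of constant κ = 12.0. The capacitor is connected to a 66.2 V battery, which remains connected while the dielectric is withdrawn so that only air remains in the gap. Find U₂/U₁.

Battery connected ⇒ V is held fixed.
C₂ = 0.0833 C₁ and U = ½CV², so U₂/U₁ = C₂/C₁ = 0.0833.

0.0833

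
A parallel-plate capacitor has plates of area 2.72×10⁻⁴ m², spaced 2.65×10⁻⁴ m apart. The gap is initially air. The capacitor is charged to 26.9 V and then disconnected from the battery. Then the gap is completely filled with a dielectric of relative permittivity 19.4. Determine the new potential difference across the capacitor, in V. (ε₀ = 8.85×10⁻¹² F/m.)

Initially C₁ = ε₀A/d = 8.85×10⁻¹² × 2.72×10⁻⁴ / 2.65×10⁻⁴ = 9.08×10⁻¹² F.
V₁ = 26.9 V.
Isolated ⇒ Q is held fixed. C₂ = 19.4 C₁ and V = Q/C, so V₂/V₁ = C₁/C₂ = 0.0515.
V₂ = 0.0515 × 26.9 = 1.39 V.

V ≈ 1.39 V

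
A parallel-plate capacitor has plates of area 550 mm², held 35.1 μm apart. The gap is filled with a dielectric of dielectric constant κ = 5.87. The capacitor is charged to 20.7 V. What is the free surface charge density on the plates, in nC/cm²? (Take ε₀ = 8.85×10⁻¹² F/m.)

A = 550 mm² = 5.50×10⁻⁴ m².
C = κε₀A/d = 5.87 × 8.85×10⁻¹² × 5.50×10⁻⁴ / 3.51×10⁻⁵ = 8.14×10⁻¹⁰ F.
σ = Q/A = CV/A = 8.14×10⁻¹⁰ × 20.7 / 5.50×10⁻⁴ = 3.06×10⁻⁵ C/m².

3.06 nC/cm²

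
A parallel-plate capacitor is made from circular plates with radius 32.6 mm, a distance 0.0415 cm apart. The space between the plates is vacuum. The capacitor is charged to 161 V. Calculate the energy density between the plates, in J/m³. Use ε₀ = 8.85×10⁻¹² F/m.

E = V/d = 161 / 4.15×10⁻⁴ = 3.88×10⁵ V/m.
u = ½ε₀E² = ½ × 8.85×10⁻¹² × (3.88×10⁵)² = 0.666 J/m³.

0.666 J/m³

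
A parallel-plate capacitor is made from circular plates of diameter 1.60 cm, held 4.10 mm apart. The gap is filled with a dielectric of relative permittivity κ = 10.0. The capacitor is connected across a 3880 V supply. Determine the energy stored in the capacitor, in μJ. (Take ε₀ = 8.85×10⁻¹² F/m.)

A = π(1.60/2 cm)² = 2.01×10⁻⁴ m².
C = κε₀A/d = 10.0 × 8.85×10⁻¹² × 2.01×10⁻⁴ / 4.10×10⁻³ = 4.34×10⁻¹² F.
U = ½CV² = ½ × 4.34×10⁻¹² × (3880)² = 3.27×10⁻⁵ J.

32.7 μJ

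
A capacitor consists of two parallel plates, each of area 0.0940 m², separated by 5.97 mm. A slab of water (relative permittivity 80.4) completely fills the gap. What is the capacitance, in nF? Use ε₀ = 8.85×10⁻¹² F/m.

11.2 nF

C = κε₀A/d = 80.4 × 8.85×10⁻¹² × 9.40×10⁻² / 5.97×10⁻³ = 1.12×10⁻⁸ F.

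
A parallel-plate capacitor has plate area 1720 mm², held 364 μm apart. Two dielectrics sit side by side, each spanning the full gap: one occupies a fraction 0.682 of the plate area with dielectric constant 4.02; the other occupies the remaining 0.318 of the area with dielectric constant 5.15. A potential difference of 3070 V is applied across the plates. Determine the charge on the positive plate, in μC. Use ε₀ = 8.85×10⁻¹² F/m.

Q ≈ 0.562 μC

A = 1720 mm² = 1.72×10⁻³ m².
Side-by-side slabs ⇒ two capacitors in parallel, each spanning the full gap.
C₁ = κ₁ε₀A₁/d = 4.02 × 8.85×10⁻¹² × 1.17×10⁻³ / 3.64×10⁻⁴ = 1.15×10⁻¹⁰ F.
C₂ = κ₂ε₀A₂/d = 5.15 × 8.85×10⁻¹² × 5.47×10⁻⁴ / 3.64×10⁻⁴ = 6.85×10⁻¹¹ F.
C = C₁ + C₂ = 1.83×10⁻¹⁰ F.
Q = CV = 1.83×10⁻¹⁰ × 3070 = 5.62×10⁻⁷ C.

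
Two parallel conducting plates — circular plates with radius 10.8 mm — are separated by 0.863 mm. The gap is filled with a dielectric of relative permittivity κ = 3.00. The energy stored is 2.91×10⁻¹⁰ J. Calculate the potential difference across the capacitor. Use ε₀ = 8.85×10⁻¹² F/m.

A = π(10.8 mm)² = 3.66×10⁻⁴ m².
C = κε₀A/d = 3.00 × 8.85×10⁻¹² × 3.66×10⁻⁴ / 8.63×10⁻⁴ = 1.13×10⁻¹¹ F.
V = √(2U/C) = √(2 × 2.91×10⁻¹⁰ / 1.13×10⁻¹¹) = 7.19 V.

V ≈ 7.19 V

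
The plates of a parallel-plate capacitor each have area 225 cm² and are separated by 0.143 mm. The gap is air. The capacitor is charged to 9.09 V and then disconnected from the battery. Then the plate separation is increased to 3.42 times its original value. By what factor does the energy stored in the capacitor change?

Isolated ⇒ Q is held fixed.
C₂ = 0.292 C₁ and U = Q²/(2C), so U₂/U₁ = C₁/C₂ = 3.42.

U₂/U₁ ≈ 3.42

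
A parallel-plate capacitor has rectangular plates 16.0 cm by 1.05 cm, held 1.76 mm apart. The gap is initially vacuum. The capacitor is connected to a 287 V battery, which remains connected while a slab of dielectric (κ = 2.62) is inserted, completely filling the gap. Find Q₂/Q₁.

Q₂/Q₁ ≈ 2.62

Battery connected ⇒ V is held fixed.
C₂ = 2.62 C₁ and Q = CV, so Q₂/Q₁ = C₂/C₁ = 2.62.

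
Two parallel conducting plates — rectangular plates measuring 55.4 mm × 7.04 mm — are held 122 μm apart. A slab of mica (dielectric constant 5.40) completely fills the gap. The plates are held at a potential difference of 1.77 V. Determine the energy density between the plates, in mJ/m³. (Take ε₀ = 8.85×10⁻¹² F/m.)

u ≈ 5.03 mJ/m³

E = V/d = 1.77 / 1.22×10⁻⁴ = 1.45×10⁴ V/m.
u = ½κε₀E² = ½ × 5.40 × 8.85×10⁻¹² × (1.45×10⁴)² = 5.03×10⁻³ J/m³.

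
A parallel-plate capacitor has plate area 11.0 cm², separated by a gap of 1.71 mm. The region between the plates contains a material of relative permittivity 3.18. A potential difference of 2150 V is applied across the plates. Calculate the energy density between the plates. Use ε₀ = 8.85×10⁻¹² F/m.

E = V/d = 2150 / 1.71×10⁻³ = 1.26×10⁶ V/m.
u = ½κε₀E² = ½ × 3.18 × 8.85×10⁻¹² × (1.26×10⁶)² = 22.2 J/m³.

u ≈ 22.2 J/m³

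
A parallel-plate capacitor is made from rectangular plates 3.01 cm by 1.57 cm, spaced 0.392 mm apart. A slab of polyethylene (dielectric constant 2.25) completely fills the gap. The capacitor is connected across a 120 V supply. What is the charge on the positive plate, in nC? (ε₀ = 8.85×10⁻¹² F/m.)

A = 3.01 × 1.57 cm² = 4.73×10⁻⁴ m².
C = κε₀A/d = 2.25 × 8.85×10⁻¹² × 4.73×10⁻⁴ / 3.92×10⁻⁴ = 2.40×10⁻¹¹ F.
Q = CV = 2.40×10⁻¹¹ × 120 = 2.88×10⁻⁹ C.

2.88 nC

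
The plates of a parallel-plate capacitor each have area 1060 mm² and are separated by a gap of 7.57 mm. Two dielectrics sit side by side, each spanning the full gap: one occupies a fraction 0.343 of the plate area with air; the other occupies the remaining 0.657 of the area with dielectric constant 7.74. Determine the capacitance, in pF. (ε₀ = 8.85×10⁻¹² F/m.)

C ≈ 6.73 pF

A = 1060 mm² = 1.06×10⁻³ m².
Side-by-side slabs ⇒ two capacitors in parallel, each spanning the full gap.
C₁ = κ₁ε₀A₁/d = 1.00 × 8.85×10⁻¹² × 3.64×10⁻⁴ / 7.57×10⁻³ = 4.25×10⁻¹³ F.
C₂ = κ₂ε₀A₂/d = 7.74 × 8.85×10⁻¹² × 6.96×10⁻⁴ / 7.57×10⁻³ = 6.30×10⁻¹² F.
C = C₁ + C₂ = 6.73×10⁻¹² F.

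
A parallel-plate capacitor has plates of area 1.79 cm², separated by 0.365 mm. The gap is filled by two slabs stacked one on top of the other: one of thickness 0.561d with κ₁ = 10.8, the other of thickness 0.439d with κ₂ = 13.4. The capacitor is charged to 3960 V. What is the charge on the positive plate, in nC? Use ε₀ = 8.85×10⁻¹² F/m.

203 nC

A = 1.79 cm² = 1.79×10⁻⁴ m².
Stacked slabs ⇒ two capacitors in series, each with the full plate area.
C₁ = κ₁ε₀A/d₁ = 10.8 × 8.85×10⁻¹² × 1.79×10⁻⁴ / 2.05×10⁻⁴ = 8.36×10⁻¹¹ F.
C₂ = κ₂ε₀A/d₂ = 13.4 × 8.85×10⁻¹² × 1.79×10⁻⁴ / 1.60×10⁻⁴ = 1.32×10⁻¹⁰ F.
C = (1/C₁ + 1/C₂)⁻¹ = 5.12×10⁻¹¹ F.
Q = CV = 5.12×10⁻¹¹ × 3960 = 2.03×10⁻⁷ C.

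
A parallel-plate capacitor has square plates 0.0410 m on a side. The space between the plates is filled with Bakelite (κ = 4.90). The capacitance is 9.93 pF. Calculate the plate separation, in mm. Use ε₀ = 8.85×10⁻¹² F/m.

d ≈ 7.34 mm

A = (0.0410 m)² = 1.68×10⁻³ m².
d = κε₀A/C = 4.90 × 8.85×10⁻¹² × 1.68×10⁻³ / 9.93×10⁻¹² = 7.34×10⁻³ m.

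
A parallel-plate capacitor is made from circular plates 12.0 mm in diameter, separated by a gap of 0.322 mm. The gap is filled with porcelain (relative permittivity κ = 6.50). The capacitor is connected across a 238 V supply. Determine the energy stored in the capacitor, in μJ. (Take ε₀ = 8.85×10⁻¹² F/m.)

0.572 μJ

A = π(12.0/2 mm)² = 1.13×10⁻⁴ m².
C = κε₀A/d = 6.50 × 8.85×10⁻¹² × 1.13×10⁻⁴ / 3.22×10⁻⁴ = 2.02×10⁻¹¹ F.
U = ½CV² = ½ × 2.02×10⁻¹¹ × (238)² = 5.72×10⁻⁷ J.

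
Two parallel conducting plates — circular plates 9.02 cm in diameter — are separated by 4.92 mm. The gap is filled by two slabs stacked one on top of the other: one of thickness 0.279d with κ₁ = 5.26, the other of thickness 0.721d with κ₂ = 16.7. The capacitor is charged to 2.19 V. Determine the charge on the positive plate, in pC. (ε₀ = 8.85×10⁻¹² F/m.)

A = π(9.02/2 cm)² = 6.39×10⁻³ m².
Stacked slabs ⇒ two capacitors in series, each with the full plate area.
C₁ = κ₁ε₀A/d₁ = 5.26 × 8.85×10⁻¹² × 6.39×10⁻³ / 1.37×10⁻³ = 2.17×10⁻¹⁰ F.
C₂ = κ₂ε₀A/d₂ = 16.7 × 8.85×10⁻¹² × 6.39×10⁻³ / 3.55×10⁻³ = 2.66×10⁻¹⁰ F.
C = (1/C₁ + 1/C₂)⁻¹ = 1.19×10⁻¹⁰ F.
Q = CV = 1.19×10⁻¹⁰ × 2.19 = 2.62×10⁻¹⁰ C.

262 pC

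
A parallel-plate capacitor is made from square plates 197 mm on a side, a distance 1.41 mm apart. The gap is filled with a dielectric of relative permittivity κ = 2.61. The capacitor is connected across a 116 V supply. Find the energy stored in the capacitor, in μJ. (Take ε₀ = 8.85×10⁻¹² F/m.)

A = (197 mm)² = 3.88×10⁻² m².
C = κε₀A/d = 2.61 × 8.85×10⁻¹² × 3.88×10⁻² / 1.41×10⁻³ = 6.36×10⁻¹⁰ F.
U = ½CV² = ½ × 6.36×10⁻¹⁰ × (116)² = 4.28×10⁻⁶ J.

4.28 μJ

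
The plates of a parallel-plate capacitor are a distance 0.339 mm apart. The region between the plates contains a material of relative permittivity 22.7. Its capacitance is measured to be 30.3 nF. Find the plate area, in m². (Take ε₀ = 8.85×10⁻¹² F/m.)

A ≈ 0.0511 m²

A = Cd/(κε₀) = 3.03×10⁻⁸ × 3.39×10⁻⁴ / (22.7 × 8.85×10⁻¹²) = 5.11×10⁻² m².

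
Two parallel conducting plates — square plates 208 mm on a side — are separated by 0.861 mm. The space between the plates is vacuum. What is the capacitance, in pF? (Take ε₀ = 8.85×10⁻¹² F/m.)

445 pF

A = (208 mm)² = 4.33×10⁻² m².
C = ε₀A/d = 8.85×10⁻¹² × 4.33×10⁻² / 8.61×10⁻⁴ = 4.45×10⁻¹⁰ F.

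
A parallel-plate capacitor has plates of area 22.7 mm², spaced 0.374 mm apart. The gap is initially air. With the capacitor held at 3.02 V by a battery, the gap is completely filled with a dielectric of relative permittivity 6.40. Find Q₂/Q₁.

Battery connected ⇒ V is held fixed.
C₂ = 6.40 C₁ and Q = CV, so Q₂/Q₁ = C₂/C₁ = 6.40.

6.40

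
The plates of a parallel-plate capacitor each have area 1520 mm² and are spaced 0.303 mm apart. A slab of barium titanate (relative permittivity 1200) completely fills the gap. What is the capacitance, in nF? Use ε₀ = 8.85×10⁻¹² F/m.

A = 1520 mm² = 1.52×10⁻³ m².
C = κε₀A/d = 1200 × 8.85×10⁻¹² × 1.52×10⁻³ / 3.03×10⁻⁴ = 5.33×10⁻⁸ F.

C ≈ 53.3 nF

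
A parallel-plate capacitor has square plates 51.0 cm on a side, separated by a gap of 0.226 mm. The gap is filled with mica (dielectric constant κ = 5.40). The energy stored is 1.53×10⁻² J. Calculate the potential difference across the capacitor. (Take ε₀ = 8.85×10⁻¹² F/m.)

0.746 kV

A = (51.0 cm)² = 0.260 m².
C = κε₀A/d = 5.40 × 8.85×10⁻¹² × 0.260 / 2.26×10⁻⁴ = 5.50×10⁻⁸ F.
V = √(2U/C) = √(2 × 1.53×10⁻² / 5.50×10⁻⁸) = 7.46×10² V.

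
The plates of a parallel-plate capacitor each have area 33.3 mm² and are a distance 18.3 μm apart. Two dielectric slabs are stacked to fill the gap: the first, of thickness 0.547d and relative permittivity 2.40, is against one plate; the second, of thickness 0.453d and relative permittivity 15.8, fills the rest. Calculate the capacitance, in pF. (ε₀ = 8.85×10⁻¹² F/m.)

C ≈ 62.8 pF

A = 33.3 mm² = 3.33×10⁻⁵ m².
Stacked slabs ⇒ two capacitors in series, each with the full plate area.
C₁ = κ₁ε₀A/d₁ = 2.40 × 8.85×10⁻¹² × 3.33×10⁻⁵ / 1.00×10⁻⁵ = 7.07×10⁻¹¹ F.
C₂ = κ₂ε₀A/d₂ = 15.8 × 8.85×10⁻¹² × 3.33×10⁻⁵ / 8.29×10⁻⁶ = 5.62×10⁻¹⁰ F.
C = (1/C₁ + 1/C₂)⁻¹ = 6.28×10⁻¹¹ F.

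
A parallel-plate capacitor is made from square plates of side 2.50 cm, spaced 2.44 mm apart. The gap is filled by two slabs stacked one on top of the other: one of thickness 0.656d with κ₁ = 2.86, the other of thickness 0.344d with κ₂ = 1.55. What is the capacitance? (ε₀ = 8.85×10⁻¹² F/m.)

C ≈ 5.02 pF

A = (2.50 cm)² = 6.25×10⁻⁴ m².
Stacked slabs ⇒ two capacitors in series, each with the full plate area.
C₁ = κ₁ε₀A/d₁ = 2.86 × 8.85×10⁻¹² × 6.25×10⁻⁴ / 1.60×10⁻³ = 9.88×10⁻¹² F.
C₂ = κ₂ε₀A/d₂ = 1.55 × 8.85×10⁻¹² × 6.25×10⁻⁴ / 8.39×10⁻⁴ = 1.02×10⁻¹¹ F.
C = (1/C₁ + 1/C₂)⁻¹ = 5.02×10⁻¹² F.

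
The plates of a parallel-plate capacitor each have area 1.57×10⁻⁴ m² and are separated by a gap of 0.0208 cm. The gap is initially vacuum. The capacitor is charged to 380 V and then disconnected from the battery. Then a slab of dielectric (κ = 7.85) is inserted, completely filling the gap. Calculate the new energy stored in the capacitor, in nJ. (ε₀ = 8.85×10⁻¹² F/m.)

Initially C₁ = ε₀A/d = 8.85×10⁻¹² × 1.57×10⁻⁴ / 2.08×10⁻⁴ = 6.68×10⁻¹² F.
U₁ = 4.82×10⁻⁷ J.
Isolated ⇒ Q is held fixed. C₂ = 7.85 C₁ and U = Q²/(2C), so U₂/U₁ = C₁/C₂ = 0.127.
U₂ = 0.127 × 4.82×10⁻⁷ = 6.14×10⁻⁸ J.

61.4 nJ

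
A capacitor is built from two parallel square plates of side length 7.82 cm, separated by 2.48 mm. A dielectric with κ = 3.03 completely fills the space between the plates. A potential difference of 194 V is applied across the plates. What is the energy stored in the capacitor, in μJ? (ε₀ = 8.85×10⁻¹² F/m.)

1.24 μJ

A = (7.82 cm)² = 6.12×10⁻³ m².
C = κε₀A/d = 3.03 × 8.85×10⁻¹² × 6.12×10⁻³ / 2.48×10⁻³ = 6.61×10⁻¹¹ F.
U = ½CV² = ½ × 6.61×10⁻¹¹ × (194)² = 1.24×10⁻⁶ J.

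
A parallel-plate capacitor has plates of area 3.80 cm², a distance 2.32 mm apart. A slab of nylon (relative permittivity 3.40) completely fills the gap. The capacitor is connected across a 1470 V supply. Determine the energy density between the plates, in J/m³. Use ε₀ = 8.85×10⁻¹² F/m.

6.04 J/m³

E = V/d = 1470 / 2.32×10⁻³ = 6.34×10⁵ V/m.
u = ½κε₀E² = ½ × 3.40 × 8.85×10⁻¹² × (6.34×10⁵)² = 6.04 J/m³.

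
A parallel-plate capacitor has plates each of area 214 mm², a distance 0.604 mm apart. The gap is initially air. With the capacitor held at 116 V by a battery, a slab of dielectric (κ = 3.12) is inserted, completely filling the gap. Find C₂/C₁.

C₂/C₁ ≈ 3.12

C = κε₀A/d scales with κ, so C₂/C₁ = κ = 3.12.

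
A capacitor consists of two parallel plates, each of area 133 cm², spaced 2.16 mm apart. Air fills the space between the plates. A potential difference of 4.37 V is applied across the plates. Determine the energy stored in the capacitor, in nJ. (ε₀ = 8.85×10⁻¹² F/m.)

U ≈ 0.520 nJ

A = 133 cm² = 1.33×10⁻² m².
C = ε₀A/d = 8.85×10⁻¹² × 1.33×10⁻² / 2.16×10⁻³ = 5.45×10⁻¹¹ F.
U = ½CV² = ½ × 5.45×10⁻¹¹ × (4.37)² = 5.20×10⁻¹⁰ J.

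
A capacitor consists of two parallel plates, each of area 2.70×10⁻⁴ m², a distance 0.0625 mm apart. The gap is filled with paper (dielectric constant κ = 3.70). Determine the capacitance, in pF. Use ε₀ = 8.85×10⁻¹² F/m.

141 pF

C = κε₀A/d = 3.70 × 8.85×10⁻¹² × 2.70×10⁻⁴ / 6.25×10⁻⁵ = 1.41×10⁻¹⁰ F.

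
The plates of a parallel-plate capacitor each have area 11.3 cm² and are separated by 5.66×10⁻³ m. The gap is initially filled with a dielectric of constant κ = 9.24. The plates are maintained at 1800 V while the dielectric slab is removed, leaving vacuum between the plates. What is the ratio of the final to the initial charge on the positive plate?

Battery connected ⇒ V is held fixed.
C₂ = 0.108 C₁ and Q = CV, so Q₂/Q₁ = C₂/C₁ = 0.108.

0.108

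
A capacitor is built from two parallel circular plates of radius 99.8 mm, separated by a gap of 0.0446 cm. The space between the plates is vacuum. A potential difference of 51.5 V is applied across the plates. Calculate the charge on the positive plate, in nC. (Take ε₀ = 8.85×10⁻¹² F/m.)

Q ≈ 32.0 nC

A = π(99.8 mm)² = 3.13×10⁻² m².
C = ε₀A/d = 8.85×10⁻¹² × 3.13×10⁻² / 4.46×10⁻⁴ = 6.21×10⁻¹⁰ F.
Q = CV = 6.21×10⁻¹⁰ × 51.5 = 3.20×10⁻⁸ C.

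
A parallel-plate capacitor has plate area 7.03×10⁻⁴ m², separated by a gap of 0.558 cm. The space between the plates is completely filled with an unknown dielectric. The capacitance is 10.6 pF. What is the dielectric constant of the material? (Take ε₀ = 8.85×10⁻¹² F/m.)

κ = Cd/(ε₀A) = 1.06×10⁻¹¹ × 5.58×10⁻³ / (8.85×10⁻¹² × 7.03×10⁻⁴) = 9.51.

9.51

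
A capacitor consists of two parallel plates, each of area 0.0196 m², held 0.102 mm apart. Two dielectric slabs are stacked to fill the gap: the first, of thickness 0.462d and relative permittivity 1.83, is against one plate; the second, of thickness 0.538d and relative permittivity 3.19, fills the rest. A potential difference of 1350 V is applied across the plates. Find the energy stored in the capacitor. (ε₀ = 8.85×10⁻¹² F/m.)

Stacked slabs ⇒ two capacitors in series, each with the full plate area.
C₁ = κ₁ε₀A/d₁ = 1.83 × 8.85×10⁻¹² × 1.96×10⁻² / 4.71×10⁻⁵ = 6.74×10⁻⁹ F.
C₂ = κ₂ε₀A/d₂ = 3.19 × 8.85×10⁻¹² × 1.96×10⁻² / 5.49×10⁻⁵ = 1.01×10⁻⁸ F.
C = (1/C₁ + 1/C₂)⁻¹ = 4.04×10⁻⁹ F.
U = ½CV² = ½ × 4.04×10⁻⁹ × (1350)² = 3.68×10⁻³ J.

U ≈ 3.68 mJ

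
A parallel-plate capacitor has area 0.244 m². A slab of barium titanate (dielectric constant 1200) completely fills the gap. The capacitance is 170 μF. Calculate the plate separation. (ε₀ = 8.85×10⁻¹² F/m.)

d = κε₀A/C = 1200 × 8.85×10⁻¹² × 0.244 / 1.70×10⁻⁴ = 1.52×10⁻⁵ m.

d ≈ 15.2 μm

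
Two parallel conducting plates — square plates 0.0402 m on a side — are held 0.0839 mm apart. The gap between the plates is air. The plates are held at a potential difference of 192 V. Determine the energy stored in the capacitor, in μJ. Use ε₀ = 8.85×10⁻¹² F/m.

U ≈ 3.14 μJ

A = (0.0402 m)² = 1.62×10⁻³ m².
C = ε₀A/d = 8.85×10⁻¹² × 1.62×10⁻³ / 8.39×10⁻⁵ = 1.70×10⁻¹⁰ F.
U = ½CV² = ½ × 1.70×10⁻¹⁰ × (192)² = 3.14×10⁻⁶ J.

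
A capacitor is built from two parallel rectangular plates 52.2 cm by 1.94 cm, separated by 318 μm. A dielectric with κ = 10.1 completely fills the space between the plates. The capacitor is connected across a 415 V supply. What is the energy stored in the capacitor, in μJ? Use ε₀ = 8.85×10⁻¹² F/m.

A = 52.2 × 1.94 cm² = 1.01×10⁻² m².
C = κε₀A/d = 10.1 × 8.85×10⁻¹² × 1.01×10⁻² / 3.18×10⁻⁴ = 2.85×10⁻⁹ F.
U = ½CV² = ½ × 2.85×10⁻⁹ × (415)² = 2.45×10⁻⁴ J.

U ≈ 245 μJ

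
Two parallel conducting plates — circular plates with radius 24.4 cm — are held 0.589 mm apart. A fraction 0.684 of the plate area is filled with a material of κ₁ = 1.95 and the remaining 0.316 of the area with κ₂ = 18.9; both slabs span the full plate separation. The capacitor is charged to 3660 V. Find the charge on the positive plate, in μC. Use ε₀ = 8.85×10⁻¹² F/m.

75.2 μC

A = π(24.4 cm)² = 0.187 m².
Side-by-side slabs ⇒ two capacitors in parallel, each spanning the full gap.
C₁ = κ₁ε₀A₁/d = 1.95 × 8.85×10⁻¹² × 0.128 / 5.89×10⁻⁴ = 3.75×10⁻⁹ F.
C₂ = κ₂ε₀A₂/d = 18.9 × 8.85×10⁻¹² × 5.91×10⁻² / 5.89×10⁻⁴ = 1.68×10⁻⁸ F.
C = C₁ + C₂ = 2.05×10⁻⁸ F.
Q = CV = 2.05×10⁻⁸ × 3660 = 7.52×10⁻⁵ C.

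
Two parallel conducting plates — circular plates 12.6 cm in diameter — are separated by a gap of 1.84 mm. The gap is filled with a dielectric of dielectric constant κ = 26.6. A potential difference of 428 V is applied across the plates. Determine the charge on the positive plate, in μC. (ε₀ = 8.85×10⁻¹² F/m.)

Q ≈ 0.683 μC

A = π(12.6/2 cm)² = 1.25×10⁻² m².
C = κε₀A/d = 26.6 × 8.85×10⁻¹² × 1.25×10⁻² / 1.84×10⁻³ = 1.60×10⁻⁹ F.
Q = CV = 1.60×10⁻⁹ × 428 = 6.83×10⁻⁷ C.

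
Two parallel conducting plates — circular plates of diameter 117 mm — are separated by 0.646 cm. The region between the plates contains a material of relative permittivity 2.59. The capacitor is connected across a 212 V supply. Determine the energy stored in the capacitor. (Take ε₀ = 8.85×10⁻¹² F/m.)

U ≈ 0.857 μJ

A = π(117/2 mm)² = 1.08×10⁻² m².
C = κε₀A/d = 2.59 × 8.85×10⁻¹² × 1.08×10⁻² / 6.46×10⁻³ = 3.81×10⁻¹¹ F.
U = ½CV² = ½ × 3.81×10⁻¹¹ × (212)² = 8.57×10⁻⁷ J.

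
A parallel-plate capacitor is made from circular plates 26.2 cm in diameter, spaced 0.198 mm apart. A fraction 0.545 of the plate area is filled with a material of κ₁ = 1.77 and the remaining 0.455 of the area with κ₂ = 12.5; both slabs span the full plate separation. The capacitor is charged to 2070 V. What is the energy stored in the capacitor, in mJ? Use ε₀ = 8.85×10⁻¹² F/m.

A = π(26.2/2 cm)² = 5.39×10⁻² m².
Side-by-side slabs ⇒ two capacitors in parallel, each spanning the full gap.
C₁ = κ₁ε₀A₁/d = 1.77 × 8.85×10⁻¹² × 2.94×10⁻² / 1.98×10⁻⁴ = 2.32×10⁻⁹ F.
C₂ = κ₂ε₀A₂/d = 12.5 × 8.85×10⁻¹² × 2.45×10⁻² / 1.98×10⁻⁴ = 1.37×10⁻⁸ F.
C = C₁ + C₂ = 1.60×10⁻⁸ F.
U = ½CV² = ½ × 1.60×10⁻⁸ × (2070)² = 3.43×10⁻² J.

U ≈ 34.3 mJ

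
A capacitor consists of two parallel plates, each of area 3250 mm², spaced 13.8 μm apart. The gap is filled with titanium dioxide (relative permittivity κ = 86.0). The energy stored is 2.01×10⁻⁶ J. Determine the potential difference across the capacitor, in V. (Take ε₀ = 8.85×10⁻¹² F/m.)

4.74 V

A = 3250 mm² = 3.25×10⁻³ m².
C = κε₀A/d = 86.0 × 8.85×10⁻¹² × 3.25×10⁻³ / 1.38×10⁻⁵ = 1.79×10⁻⁷ F.
V = √(2U/C) = √(2 × 2.01×10⁻⁶ / 1.79×10⁻⁷) = 4.74 V.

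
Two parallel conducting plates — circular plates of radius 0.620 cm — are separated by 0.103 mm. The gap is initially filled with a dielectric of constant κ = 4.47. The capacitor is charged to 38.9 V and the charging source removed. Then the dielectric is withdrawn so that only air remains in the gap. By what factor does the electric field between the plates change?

E₂/E₁ ≈ 4.47

Isolated ⇒ Q is held fixed.
V₂ = Q/C₂ = V₁/0.224; E = V/d, so E₂/E₁ = (V₂/V₁)(d₁/d₂) = 4.47.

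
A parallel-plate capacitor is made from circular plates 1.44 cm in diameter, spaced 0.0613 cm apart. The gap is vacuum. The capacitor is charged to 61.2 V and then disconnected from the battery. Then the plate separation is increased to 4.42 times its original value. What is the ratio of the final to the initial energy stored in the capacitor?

Isolated ⇒ Q is held fixed.
C₂ = 0.226 C₁ and U = Q²/(2C), so U₂/U₁ = C₁/C₂ = 4.42.

4.42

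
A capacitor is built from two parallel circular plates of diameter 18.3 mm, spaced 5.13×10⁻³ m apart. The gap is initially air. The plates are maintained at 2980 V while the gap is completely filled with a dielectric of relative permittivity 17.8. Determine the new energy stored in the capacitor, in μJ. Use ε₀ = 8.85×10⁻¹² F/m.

35.9 μJ

A = π(18.3/2 mm)² = 2.63×10⁻⁴ m².
Initially C₁ = ε₀A/d = 8.85×10⁻¹² × 2.63×10⁻⁴ / 5.13×10⁻³ = 4.54×10⁻¹³ F.
U₁ = 2.01×10⁻⁶ J.
Battery connected ⇒ V is held fixed. C₂ = 17.8 C₁ and U = ½CV², so U₂/U₁ = C₂/C₁ = 17.8.
U₂ = 17.8 × 2.01×10⁻⁶ = 3.59×10⁻⁵ J.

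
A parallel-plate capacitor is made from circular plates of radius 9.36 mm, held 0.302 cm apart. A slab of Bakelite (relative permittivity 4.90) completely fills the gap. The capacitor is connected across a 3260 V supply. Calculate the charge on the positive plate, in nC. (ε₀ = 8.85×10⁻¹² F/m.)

A = π(9.36 mm)² = 2.75×10⁻⁴ m².
C = κε₀A/d = 4.90 × 8.85×10⁻¹² × 2.75×10⁻⁴ / 3.02×10⁻³ = 3.95×10⁻¹² F.
Q = CV = 3.95×10⁻¹² × 3260 = 1.29×10⁻⁸ C.

Q ≈ 12.9 nC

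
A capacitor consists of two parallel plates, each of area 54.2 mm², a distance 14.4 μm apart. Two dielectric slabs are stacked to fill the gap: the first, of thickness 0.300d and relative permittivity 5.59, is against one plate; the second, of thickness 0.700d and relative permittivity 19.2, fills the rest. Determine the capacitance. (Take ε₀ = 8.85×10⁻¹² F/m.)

C ≈ 370 pF

A = 54.2 mm² = 5.42×10⁻⁵ m².
Stacked slabs ⇒ two capacitors in series, each with the full plate area.
C₁ = κ₁ε₀A/d₁ = 5.59 × 8.85×10⁻¹² × 5.42×10⁻⁵ / 4.32×10⁻⁶ = 6.21×10⁻¹⁰ F.
C₂ = κ₂ε₀A/d₂ = 19.2 × 8.85×10⁻¹² × 5.42×10⁻⁵ / 1.01×10⁻⁵ = 9.14×10⁻¹⁰ F.
C = (1/C₁ + 1/C₂)⁻¹ = 3.70×10⁻¹⁰ F.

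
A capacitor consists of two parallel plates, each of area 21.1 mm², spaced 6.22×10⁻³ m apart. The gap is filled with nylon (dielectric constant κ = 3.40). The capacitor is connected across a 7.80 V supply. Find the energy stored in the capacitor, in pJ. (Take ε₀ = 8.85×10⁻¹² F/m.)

3.11 pJ

A = 21.1 mm² = 2.11×10⁻⁵ m².
C = κε₀A/d = 3.40 × 8.85×10⁻¹² × 2.11×10⁻⁵ / 6.22×10⁻³ = 1.02×10⁻¹³ F.
U = ½CV² = ½ × 1.02×10⁻¹³ × (7.80)² = 3.11×10⁻¹² J.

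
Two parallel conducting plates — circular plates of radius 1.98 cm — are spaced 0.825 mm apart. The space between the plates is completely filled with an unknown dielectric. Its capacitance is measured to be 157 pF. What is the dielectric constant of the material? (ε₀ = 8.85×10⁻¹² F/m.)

11.9

A = π(1.98 cm)² = 1.23×10⁻³ m².
κ = Cd/(ε₀A) = 1.57×10⁻¹⁰ × 8.25×10⁻⁴ / (8.85×10⁻¹² × 1.23×10⁻³) = 11.9.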